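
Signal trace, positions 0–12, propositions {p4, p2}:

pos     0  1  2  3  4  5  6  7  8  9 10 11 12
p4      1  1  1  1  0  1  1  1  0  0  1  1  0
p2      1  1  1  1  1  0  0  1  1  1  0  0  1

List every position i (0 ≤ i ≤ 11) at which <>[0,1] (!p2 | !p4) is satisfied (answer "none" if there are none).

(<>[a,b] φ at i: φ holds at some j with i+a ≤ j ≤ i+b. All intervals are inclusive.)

Evaluate at each i in [0,11]:
  i=0: ✗ (none in [0,1])
  i=1: ✗ (none in [1,2])
  i=2: ✗ (none in [2,3])
  i=3: ✓ (witness j=4)
  i=4: ✓ (witness j=4)
  i=5: ✓ (witness j=5)
  i=6: ✓ (witness j=6)
  i=7: ✓ (witness j=8)
  i=8: ✓ (witness j=8)
  i=9: ✓ (witness j=9)
  i=10: ✓ (witness j=10)
  i=11: ✓ (witness j=11)

3, 4, 5, 6, 7, 8, 9, 10, 11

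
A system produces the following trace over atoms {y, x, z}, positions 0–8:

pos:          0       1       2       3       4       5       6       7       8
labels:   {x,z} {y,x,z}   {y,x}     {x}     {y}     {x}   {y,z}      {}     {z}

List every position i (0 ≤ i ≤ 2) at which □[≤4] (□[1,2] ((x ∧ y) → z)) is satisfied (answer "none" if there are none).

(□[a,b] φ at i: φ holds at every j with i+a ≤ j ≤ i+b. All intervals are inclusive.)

Evaluate at each i in [0,2]:
  i=0: ✗ (fails at j=0)
  i=1: ✗ (fails at j=1)
  i=2: ✓ (all of [2,6])

2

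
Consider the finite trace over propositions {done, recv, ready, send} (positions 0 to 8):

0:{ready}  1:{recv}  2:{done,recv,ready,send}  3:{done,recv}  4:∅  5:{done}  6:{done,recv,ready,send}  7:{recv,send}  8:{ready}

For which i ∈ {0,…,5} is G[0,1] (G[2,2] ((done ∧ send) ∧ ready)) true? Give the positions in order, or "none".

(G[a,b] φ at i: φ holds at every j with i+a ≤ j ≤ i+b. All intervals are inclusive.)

Evaluate at each i in [0,5]:
  i=0: ✗ (fails at j=1)
  i=1: ✗ (fails at j=1)
  i=2: ✗ (fails at j=2)
  i=3: ✗ (fails at j=3)
  i=4: ✗ (fails at j=5)
  i=5: ✗ (fails at j=5)

none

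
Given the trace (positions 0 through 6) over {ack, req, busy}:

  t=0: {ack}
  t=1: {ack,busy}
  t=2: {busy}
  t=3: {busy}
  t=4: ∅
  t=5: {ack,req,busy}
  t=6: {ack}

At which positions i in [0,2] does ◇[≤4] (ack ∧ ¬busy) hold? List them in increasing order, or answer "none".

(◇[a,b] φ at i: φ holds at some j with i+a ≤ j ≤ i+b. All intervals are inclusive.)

Evaluate at each i in [0,2]:
  i=0: ✓ (witness j=0)
  i=1: ✗ (none in [1,5])
  i=2: ✓ (witness j=6)

0, 2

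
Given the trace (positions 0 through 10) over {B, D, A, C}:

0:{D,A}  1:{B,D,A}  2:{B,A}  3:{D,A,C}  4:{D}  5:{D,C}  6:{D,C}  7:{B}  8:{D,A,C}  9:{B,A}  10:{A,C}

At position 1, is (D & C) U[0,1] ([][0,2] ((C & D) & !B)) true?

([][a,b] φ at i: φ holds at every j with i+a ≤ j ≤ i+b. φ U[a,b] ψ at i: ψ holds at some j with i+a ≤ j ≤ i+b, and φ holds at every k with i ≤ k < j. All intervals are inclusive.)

No

Need some j in [1,2] with [][0,2] ((C & D) & !B), and (D & C) at every k in [1,j-1].
  j=1: [][0,2] ((C & D) & !B) — fails at 1.
  j=2: [][0,2] ((C & D) & !B) — fails at 2.
No j in the window works → until fails.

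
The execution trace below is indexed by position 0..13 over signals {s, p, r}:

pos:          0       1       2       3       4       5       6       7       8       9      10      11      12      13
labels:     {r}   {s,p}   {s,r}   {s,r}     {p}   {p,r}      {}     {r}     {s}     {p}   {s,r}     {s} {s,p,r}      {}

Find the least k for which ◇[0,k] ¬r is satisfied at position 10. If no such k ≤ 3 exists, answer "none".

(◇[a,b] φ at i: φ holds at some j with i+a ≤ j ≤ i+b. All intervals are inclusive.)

Scan j = 10,11,… for ¬r:
  j=10: fails
  j=11: holds
First hit at j=11, so smallest k = 11-10 = 1.

1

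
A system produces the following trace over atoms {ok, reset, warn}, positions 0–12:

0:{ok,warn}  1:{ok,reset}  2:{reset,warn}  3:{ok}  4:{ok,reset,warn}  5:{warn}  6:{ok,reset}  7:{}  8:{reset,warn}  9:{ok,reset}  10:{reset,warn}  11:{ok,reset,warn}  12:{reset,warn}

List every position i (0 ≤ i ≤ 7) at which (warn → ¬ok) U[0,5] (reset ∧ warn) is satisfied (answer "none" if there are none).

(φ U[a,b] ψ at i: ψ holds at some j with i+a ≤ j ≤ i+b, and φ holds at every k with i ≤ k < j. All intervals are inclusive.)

Evaluate at each i in [0,7]:
  i=0: ✗ (lhs fails at k=0 before rhs at j=2)
  i=1: ✓ (rhs at j=2; lhs holds on [1,1])
  i=2: ✓ (rhs at j=2)
  i=3: ✓ (rhs at j=4; lhs holds on [3,3])
  i=4: ✓ (rhs at j=4)
  i=5: ✓ (rhs at j=8; lhs holds on [5,7])
  i=6: ✓ (rhs at j=8; lhs holds on [6,7])
  i=7: ✓ (rhs at j=8; lhs holds on [7,7])

1, 2, 3, 4, 5, 6, 7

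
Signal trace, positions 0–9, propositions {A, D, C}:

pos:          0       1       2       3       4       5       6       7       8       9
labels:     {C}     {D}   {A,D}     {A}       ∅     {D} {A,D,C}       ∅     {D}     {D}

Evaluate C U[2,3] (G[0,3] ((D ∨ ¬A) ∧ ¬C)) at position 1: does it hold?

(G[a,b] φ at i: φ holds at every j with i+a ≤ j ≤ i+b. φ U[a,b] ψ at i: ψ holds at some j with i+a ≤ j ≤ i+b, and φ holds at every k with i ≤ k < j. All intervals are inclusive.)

Does not hold

Need some j in [3,4] with G[0,3] ((D ∨ ¬A) ∧ ¬C), and C at every k in [1,j-1].
  j=3: G[0,3] ((D ∨ ¬A) ∧ ¬C) — fails at 3.
  j=4: G[0,3] ((D ∨ ¬A) ∧ ¬C) — fails at 6.
No j in the window works → until fails.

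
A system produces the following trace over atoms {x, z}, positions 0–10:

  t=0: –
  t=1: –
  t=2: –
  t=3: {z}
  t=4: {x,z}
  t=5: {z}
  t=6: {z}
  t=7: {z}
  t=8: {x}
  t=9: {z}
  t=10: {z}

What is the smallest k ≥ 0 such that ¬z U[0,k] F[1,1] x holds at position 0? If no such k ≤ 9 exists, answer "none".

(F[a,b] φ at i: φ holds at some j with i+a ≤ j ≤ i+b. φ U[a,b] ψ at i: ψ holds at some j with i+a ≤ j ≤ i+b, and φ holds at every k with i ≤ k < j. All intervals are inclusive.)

Need earliest j ≥ 0 with F[1,1] x, and ¬z at every k in [0,j-1].
  j=0: rhs fails.
  j=1: rhs fails.
  j=2: rhs fails.
  j=3: rhs holds; lhs holds on [0,2]. k = 3.

3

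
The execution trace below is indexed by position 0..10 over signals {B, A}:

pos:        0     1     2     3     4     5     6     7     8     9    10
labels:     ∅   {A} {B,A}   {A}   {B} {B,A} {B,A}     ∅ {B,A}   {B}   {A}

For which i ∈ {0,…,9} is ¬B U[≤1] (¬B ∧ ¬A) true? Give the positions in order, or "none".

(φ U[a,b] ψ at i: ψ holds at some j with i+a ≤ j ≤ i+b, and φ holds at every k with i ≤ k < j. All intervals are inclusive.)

Evaluate at each i in [0,9]:
  i=0: ✓ (rhs at j=0)
  i=1: ✗ (no rhs in [1,2])
  i=2: ✗ (no rhs in [2,3])
  i=3: ✗ (no rhs in [3,4])
  i=4: ✗ (no rhs in [4,5])
  i=5: ✗ (no rhs in [5,6])
  i=6: ✗ (lhs fails at k=6 before rhs at j=7)
  i=7: ✓ (rhs at j=7)
  i=8: ✗ (no rhs in [8,9])
  i=9: ✗ (no rhs in [9,10])

0, 7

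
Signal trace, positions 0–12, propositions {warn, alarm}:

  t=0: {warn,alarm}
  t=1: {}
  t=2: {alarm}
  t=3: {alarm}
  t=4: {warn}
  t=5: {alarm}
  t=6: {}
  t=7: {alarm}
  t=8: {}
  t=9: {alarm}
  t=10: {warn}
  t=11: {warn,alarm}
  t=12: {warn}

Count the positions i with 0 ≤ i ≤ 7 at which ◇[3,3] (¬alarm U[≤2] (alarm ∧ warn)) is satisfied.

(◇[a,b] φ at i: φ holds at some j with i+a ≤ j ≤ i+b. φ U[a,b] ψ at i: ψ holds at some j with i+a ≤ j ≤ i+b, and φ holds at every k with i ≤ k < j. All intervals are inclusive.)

1

Evaluate at each i in [0,7]:
  i=0: ✗ (none in [3,3])
  i=1: ✗ (none in [4,4])
  i=2: ✗ (none in [5,5])
  i=3: ✗ (none in [6,6])
  i=4: ✗ (none in [7,7])
  i=5: ✗ (none in [8,8])
  i=6: ✗ (none in [9,9])
  i=7: ✓ (witness j=10)
Positions where it holds: {7} → 1.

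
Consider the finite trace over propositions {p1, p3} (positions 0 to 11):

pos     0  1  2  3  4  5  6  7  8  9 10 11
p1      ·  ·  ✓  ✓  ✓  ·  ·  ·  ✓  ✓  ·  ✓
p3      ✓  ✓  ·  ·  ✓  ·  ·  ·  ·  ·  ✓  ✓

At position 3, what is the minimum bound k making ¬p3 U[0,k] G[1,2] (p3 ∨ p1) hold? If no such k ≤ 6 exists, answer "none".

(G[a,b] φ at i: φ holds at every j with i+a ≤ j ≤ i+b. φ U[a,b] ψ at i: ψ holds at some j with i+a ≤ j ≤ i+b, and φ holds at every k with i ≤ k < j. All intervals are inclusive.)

none

Need earliest j ≥ 3 with G[1,2] (p3 ∨ p1), and ¬p3 at every k in [3,j-1].
  j=3: rhs fails.
  j=4: rhs fails.
  j=5: rhs fails.
  j=6: rhs fails.
  j=7: rhs holds but lhs fails at k=4.
  j=8: rhs holds but lhs fails at k=4.
  j=9: rhs holds but lhs fails at k=4.
No witness within the range → none.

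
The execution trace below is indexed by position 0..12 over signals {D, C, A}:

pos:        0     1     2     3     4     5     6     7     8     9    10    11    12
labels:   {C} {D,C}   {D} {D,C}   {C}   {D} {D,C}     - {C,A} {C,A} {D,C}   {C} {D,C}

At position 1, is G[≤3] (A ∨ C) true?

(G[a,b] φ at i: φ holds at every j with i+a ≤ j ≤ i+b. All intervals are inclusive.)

Check (A ∨ C) at every j in [1,4]:
  j=1: true
  j=2: false
  j=3: true
  j=4: true
Fails at j=2 → formula fails.

False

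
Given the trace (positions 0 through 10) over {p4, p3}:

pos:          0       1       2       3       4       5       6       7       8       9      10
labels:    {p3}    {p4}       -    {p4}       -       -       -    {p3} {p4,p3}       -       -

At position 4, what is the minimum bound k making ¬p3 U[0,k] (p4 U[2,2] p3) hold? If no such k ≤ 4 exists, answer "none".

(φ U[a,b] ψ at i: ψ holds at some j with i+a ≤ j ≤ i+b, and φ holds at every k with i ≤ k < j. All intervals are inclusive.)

Need earliest j ≥ 4 with (p4 U[2,2] p3), and ¬p3 at every k in [4,j-1].
  j=4: rhs fails.
  j=5: rhs fails.
  j=6: rhs fails.
  j=7: rhs fails.
  j=8: rhs fails.
No witness within the range → none.

none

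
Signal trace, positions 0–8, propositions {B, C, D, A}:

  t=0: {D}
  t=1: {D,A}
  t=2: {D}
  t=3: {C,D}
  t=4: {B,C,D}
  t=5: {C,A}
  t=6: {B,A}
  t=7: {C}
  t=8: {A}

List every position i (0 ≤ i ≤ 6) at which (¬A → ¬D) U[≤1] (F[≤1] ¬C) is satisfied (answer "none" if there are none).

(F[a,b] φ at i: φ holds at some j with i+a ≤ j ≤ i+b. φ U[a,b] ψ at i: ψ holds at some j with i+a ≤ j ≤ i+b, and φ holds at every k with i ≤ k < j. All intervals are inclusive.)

0, 1, 2, 5, 6

Evaluate at each i in [0,6]:
  i=0: ✓ (rhs at j=0)
  i=1: ✓ (rhs at j=1)
  i=2: ✓ (rhs at j=2)
  i=3: ✗ (no rhs in [3,4])
  i=4: ✗ (lhs fails at k=4 before rhs at j=5)
  i=5: ✓ (rhs at j=5)
  i=6: ✓ (rhs at j=6)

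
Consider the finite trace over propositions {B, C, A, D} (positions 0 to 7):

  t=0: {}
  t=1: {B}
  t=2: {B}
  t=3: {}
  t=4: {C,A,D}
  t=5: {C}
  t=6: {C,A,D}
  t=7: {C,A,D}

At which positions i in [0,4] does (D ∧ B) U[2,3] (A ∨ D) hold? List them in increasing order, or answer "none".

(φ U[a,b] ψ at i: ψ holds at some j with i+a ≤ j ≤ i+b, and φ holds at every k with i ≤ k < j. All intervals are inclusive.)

Evaluate at each i in [0,4]:
  i=0: ✗ (no rhs in [2,3])
  i=1: ✗ (lhs fails at k=1 before rhs at j=4)
  i=2: ✗ (lhs fails at k=2 before rhs at j=4)
  i=3: ✗ (lhs fails at k=3 before rhs at j=6)
  i=4: ✗ (lhs fails at k=4 before rhs at j=6)

none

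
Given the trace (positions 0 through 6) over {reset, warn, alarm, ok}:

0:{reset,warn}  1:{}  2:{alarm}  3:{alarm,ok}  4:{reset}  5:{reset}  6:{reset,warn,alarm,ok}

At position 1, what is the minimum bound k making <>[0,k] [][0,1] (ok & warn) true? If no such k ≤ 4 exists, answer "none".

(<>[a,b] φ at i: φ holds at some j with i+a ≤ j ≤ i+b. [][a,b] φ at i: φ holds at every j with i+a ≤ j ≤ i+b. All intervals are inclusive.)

Scan j = 1,2,… for [][0,1] (ok & warn):
  j=1: fails
  j=2: fails
  j=3: fails
  j=4: fails
  j=5: fails
No j in [1,5] satisfies it → none.

none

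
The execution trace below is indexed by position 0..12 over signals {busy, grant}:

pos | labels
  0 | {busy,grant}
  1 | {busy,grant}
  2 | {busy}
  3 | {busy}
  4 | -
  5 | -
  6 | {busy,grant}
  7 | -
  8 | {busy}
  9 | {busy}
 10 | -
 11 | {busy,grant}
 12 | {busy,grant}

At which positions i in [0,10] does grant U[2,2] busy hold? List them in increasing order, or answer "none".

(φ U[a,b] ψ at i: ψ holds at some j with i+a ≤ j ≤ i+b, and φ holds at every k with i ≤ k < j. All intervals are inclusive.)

Evaluate at each i in [0,10]:
  i=0: ✓ (rhs at j=2; lhs holds on [0,1])
  i=1: ✗ (lhs fails at k=2 before rhs at j=3)
  i=2: ✗ (no rhs in [4,4])
  i=3: ✗ (no rhs in [5,5])
  i=4: ✗ (lhs fails at k=4 before rhs at j=6)
  i=5: ✗ (no rhs in [7,7])
  i=6: ✗ (lhs fails at k=7 before rhs at j=8)
  i=7: ✗ (lhs fails at k=7 before rhs at j=9)
  i=8: ✗ (no rhs in [10,10])
  i=9: ✗ (lhs fails at k=9 before rhs at j=11)
  i=10: ✗ (lhs fails at k=10 before rhs at j=12)

0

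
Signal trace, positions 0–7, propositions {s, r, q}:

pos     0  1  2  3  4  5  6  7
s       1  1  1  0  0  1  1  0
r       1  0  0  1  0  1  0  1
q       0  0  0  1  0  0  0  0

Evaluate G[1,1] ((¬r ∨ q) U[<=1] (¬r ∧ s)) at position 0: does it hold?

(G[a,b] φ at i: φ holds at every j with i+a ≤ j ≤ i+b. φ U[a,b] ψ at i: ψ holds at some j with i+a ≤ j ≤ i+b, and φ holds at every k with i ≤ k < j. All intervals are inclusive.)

Holds

Check ((¬r ∨ q) U[<=1] (¬r ∧ s)) at every j in [1,1]:
  j=1: holds
All positions satisfy it → formula holds.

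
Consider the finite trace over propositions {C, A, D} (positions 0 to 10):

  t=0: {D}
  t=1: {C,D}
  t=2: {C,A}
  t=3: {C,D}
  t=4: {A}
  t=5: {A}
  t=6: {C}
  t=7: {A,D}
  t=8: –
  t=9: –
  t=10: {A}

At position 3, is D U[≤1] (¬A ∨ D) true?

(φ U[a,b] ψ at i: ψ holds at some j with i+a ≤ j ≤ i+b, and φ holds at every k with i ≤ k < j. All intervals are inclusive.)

Need some j in [3,4] with (¬A ∨ D), and D at every k in [3,j-1].
  j=3: (¬A ∨ D) holds; no prefix to check → satisfied.

True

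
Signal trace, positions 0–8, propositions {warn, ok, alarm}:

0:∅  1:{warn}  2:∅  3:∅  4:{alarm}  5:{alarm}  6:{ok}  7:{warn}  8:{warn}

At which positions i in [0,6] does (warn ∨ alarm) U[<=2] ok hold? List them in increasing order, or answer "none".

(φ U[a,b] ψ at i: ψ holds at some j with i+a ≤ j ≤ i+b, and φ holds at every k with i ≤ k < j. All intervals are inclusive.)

Evaluate at each i in [0,6]:
  i=0: ✗ (no rhs in [0,2])
  i=1: ✗ (no rhs in [1,3])
  i=2: ✗ (no rhs in [2,4])
  i=3: ✗ (no rhs in [3,5])
  i=4: ✓ (rhs at j=6; lhs holds on [4,5])
  i=5: ✓ (rhs at j=6; lhs holds on [5,5])
  i=6: ✓ (rhs at j=6)

4, 5, 6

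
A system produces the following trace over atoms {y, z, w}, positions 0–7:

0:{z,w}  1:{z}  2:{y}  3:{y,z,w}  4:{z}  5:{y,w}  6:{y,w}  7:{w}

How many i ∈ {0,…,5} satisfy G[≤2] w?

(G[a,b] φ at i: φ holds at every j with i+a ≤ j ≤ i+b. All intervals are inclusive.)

1

Evaluate at each i in [0,5]:
  i=0: ✗ (fails at j=1)
  i=1: ✗ (fails at j=1)
  i=2: ✗ (fails at j=2)
  i=3: ✗ (fails at j=4)
  i=4: ✗ (fails at j=4)
  i=5: ✓ (all of [5,7])
Positions where it holds: {5} → 1.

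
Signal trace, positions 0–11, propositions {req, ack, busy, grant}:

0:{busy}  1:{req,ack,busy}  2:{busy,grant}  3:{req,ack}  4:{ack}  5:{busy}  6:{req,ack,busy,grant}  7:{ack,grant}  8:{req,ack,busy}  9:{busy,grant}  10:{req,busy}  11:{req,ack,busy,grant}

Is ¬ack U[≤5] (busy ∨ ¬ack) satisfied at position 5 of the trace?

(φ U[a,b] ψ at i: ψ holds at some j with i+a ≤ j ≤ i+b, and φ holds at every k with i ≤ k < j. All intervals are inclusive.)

Need some j in [5,10] with (busy ∨ ¬ack), and ¬ack at every k in [5,j-1].
  j=5: (busy ∨ ¬ack) holds; no prefix to check → satisfied.

Yes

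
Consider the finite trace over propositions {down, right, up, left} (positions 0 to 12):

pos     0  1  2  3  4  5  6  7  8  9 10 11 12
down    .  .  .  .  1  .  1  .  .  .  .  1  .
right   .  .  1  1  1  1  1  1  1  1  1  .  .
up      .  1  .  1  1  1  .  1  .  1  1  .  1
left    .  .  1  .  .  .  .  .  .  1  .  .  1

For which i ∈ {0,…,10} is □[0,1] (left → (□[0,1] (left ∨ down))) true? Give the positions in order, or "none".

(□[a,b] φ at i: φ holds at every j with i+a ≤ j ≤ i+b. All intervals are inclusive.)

0, 3, 4, 5, 6, 7, 10

Evaluate at each i in [0,10]:
  i=0: ✓ (all of [0,1])
  i=1: ✗ (fails at j=2)
  i=2: ✗ (fails at j=2)
  i=3: ✓ (all of [3,4])
  i=4: ✓ (all of [4,5])
  i=5: ✓ (all of [5,6])
  i=6: ✓ (all of [6,7])
  i=7: ✓ (all of [7,8])
  i=8: ✗ (fails at j=9)
  i=9: ✗ (fails at j=9)
  i=10: ✓ (all of [10,11])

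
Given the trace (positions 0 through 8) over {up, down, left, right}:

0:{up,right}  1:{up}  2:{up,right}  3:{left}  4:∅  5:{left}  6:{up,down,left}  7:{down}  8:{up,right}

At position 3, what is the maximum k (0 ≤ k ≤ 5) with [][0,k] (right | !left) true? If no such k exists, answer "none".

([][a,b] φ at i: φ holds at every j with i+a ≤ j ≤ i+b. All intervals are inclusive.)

none

(right | !left) must hold from j=3 onward; find where it first fails.
  j=3: fails → no k works.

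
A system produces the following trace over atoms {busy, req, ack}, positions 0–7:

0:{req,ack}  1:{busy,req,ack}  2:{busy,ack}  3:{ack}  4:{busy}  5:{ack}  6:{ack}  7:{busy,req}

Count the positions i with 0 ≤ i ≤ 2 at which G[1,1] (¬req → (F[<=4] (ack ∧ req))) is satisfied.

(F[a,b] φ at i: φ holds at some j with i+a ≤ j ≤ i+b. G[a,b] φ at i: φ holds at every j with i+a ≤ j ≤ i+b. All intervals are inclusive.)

1

Evaluate at each i in [0,2]:
  i=0: ✓ (all of [1,1])
  i=1: ✗ (fails at j=2)
  i=2: ✗ (fails at j=3)
Positions where it holds: {0} → 1.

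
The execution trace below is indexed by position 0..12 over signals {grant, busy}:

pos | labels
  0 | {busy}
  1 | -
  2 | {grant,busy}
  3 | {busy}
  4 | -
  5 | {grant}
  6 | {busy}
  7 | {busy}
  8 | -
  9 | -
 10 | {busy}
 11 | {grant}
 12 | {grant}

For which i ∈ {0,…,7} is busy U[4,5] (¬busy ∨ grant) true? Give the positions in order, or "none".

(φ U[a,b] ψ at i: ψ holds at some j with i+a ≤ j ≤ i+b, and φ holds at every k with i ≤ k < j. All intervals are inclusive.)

Evaluate at each i in [0,7]:
  i=0: ✗ (lhs fails at k=1 before rhs at j=4)
  i=1: ✗ (lhs fails at k=1 before rhs at j=5)
  i=2: ✗ (no rhs in [6,7])
  i=3: ✗ (lhs fails at k=4 before rhs at j=8)
  i=4: ✗ (lhs fails at k=4 before rhs at j=8)
  i=5: ✗ (lhs fails at k=5 before rhs at j=9)
  i=6: ✗ (lhs fails at k=8 before rhs at j=11)
  i=7: ✗ (lhs fails at k=8 before rhs at j=11)

none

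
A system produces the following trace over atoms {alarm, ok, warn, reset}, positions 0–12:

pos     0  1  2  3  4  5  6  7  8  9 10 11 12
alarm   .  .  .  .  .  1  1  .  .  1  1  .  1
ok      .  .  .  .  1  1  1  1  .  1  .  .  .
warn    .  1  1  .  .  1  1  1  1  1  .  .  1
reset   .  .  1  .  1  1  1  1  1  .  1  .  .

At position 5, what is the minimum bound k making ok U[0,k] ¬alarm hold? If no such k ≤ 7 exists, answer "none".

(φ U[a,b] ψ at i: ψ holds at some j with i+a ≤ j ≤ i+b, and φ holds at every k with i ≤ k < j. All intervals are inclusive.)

Need earliest j ≥ 5 with ¬alarm, and ok at every k in [5,j-1].
  j=5: rhs fails.
  j=6: rhs fails.
  j=7: rhs holds; lhs holds on [5,6]. k = 2.

2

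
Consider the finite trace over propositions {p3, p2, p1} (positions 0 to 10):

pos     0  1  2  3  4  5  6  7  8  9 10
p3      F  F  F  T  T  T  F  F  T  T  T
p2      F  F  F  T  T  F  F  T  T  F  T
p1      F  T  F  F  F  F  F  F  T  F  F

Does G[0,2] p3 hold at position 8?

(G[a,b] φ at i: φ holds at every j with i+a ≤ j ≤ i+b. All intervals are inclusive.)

Holds

Check p3 at every j in [8,10]:
  j=8: true
  j=9: true
  j=10: true
All positions satisfy it → formula holds.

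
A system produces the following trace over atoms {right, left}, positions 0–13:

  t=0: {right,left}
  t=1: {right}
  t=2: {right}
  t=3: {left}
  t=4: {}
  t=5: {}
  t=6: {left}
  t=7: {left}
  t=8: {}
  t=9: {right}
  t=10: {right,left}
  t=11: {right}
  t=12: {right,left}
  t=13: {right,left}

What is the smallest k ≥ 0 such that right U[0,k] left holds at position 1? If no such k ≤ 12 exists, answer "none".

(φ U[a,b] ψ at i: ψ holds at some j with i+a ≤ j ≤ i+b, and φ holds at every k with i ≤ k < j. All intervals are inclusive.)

Need earliest j ≥ 1 with left, and right at every k in [1,j-1].
  j=1: rhs fails.
  j=2: rhs fails.
  j=3: rhs holds; lhs holds on [1,2]. k = 2.

2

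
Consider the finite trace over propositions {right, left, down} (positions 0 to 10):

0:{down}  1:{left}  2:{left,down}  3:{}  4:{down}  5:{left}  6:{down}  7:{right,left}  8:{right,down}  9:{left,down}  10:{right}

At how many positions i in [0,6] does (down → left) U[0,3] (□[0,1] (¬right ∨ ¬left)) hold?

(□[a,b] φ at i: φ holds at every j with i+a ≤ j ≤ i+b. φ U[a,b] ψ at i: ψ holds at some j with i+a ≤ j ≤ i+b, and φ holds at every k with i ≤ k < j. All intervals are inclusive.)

Evaluate at each i in [0,6]:
  i=0: ✓ (rhs at j=0)
  i=1: ✓ (rhs at j=1)
  i=2: ✓ (rhs at j=2)
  i=3: ✓ (rhs at j=3)
  i=4: ✓ (rhs at j=4)
  i=5: ✓ (rhs at j=5)
  i=6: ✗ (lhs fails at k=6 before rhs at j=8)
Positions where it holds: {0, 1, 2, 3, 4, 5} → 6.

6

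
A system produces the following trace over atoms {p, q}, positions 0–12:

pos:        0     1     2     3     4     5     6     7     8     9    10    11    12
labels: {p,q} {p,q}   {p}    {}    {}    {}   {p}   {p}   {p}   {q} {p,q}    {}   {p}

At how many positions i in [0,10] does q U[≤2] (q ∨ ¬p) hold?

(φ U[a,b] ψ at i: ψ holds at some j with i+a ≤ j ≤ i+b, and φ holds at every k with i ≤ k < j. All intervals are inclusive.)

Evaluate at each i in [0,10]:
  i=0: ✓ (rhs at j=0)
  i=1: ✓ (rhs at j=1)
  i=2: ✗ (lhs fails at k=2 before rhs at j=3)
  i=3: ✓ (rhs at j=3)
  i=4: ✓ (rhs at j=4)
  i=5: ✓ (rhs at j=5)
  i=6: ✗ (no rhs in [6,8])
  i=7: ✗ (lhs fails at k=7 before rhs at j=9)
  i=8: ✗ (lhs fails at k=8 before rhs at j=9)
  i=9: ✓ (rhs at j=9)
  i=10: ✓ (rhs at j=10)
Positions where it holds: {0, 1, 3, 4, 5, 9, 10} → 7.

7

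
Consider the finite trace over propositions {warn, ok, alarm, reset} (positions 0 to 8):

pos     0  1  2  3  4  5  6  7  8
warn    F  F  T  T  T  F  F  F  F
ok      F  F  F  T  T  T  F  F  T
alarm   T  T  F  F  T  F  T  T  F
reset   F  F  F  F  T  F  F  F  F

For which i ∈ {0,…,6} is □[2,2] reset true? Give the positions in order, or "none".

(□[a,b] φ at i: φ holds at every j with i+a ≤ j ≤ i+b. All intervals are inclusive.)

2

Evaluate at each i in [0,6]:
  i=0: ✗ (fails at j=2)
  i=1: ✗ (fails at j=3)
  i=2: ✓ (all of [4,4])
  i=3: ✗ (fails at j=5)
  i=4: ✗ (fails at j=6)
  i=5: ✗ (fails at j=7)
  i=6: ✗ (fails at j=8)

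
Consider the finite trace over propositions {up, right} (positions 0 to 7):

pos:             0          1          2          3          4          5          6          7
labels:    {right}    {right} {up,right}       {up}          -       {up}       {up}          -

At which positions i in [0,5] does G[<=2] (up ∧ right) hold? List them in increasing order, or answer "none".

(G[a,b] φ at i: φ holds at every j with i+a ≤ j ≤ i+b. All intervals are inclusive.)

none

Evaluate at each i in [0,5]:
  i=0: ✗ (fails at j=0)
  i=1: ✗ (fails at j=1)
  i=2: ✗ (fails at j=3)
  i=3: ✗ (fails at j=3)
  i=4: ✗ (fails at j=4)
  i=5: ✗ (fails at j=5)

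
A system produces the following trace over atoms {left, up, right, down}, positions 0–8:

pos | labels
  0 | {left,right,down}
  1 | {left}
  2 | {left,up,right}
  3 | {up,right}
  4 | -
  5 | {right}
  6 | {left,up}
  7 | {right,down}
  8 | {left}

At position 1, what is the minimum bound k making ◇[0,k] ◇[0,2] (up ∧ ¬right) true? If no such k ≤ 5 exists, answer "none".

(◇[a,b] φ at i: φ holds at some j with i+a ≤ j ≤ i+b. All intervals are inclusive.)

Scan j = 1,2,… for ◇[0,2] (up ∧ ¬right):
  j=1: fails
  j=2: fails
  j=3: fails
  j=4: holds
First hit at j=4, so smallest k = 4-1 = 3.

3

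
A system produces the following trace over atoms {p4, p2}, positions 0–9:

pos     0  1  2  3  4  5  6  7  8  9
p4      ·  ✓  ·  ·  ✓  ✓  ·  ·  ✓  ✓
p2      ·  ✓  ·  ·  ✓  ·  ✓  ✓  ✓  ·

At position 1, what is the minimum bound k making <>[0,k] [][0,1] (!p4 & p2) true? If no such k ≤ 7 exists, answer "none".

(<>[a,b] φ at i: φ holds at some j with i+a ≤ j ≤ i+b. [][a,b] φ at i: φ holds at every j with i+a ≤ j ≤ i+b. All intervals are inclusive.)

5

Scan j = 1,2,… for [][0,1] (!p4 & p2):
  j=1: fails
  j=2: fails
  j=3: fails
  j=4: fails
  j=5: fails
  j=6: holds
First hit at j=6, so smallest k = 6-1 = 5.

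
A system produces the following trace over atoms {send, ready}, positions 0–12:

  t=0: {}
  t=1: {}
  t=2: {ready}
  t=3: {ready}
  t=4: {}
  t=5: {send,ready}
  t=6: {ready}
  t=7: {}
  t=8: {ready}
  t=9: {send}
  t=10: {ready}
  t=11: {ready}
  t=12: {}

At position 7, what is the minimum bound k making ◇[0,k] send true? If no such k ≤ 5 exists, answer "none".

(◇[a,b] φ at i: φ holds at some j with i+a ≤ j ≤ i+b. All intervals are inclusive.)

Scan j = 7,8,… for send:
  j=7: fails
  j=8: fails
  j=9: holds
First hit at j=9, so smallest k = 9-7 = 2.

2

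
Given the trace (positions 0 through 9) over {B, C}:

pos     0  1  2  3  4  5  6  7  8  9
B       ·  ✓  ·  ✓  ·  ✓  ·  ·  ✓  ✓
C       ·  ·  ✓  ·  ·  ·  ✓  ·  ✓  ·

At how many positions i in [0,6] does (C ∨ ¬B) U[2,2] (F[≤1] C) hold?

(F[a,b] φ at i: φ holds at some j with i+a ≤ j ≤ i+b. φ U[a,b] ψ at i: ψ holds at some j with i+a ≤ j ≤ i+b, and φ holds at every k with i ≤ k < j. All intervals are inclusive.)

1

Evaluate at each i in [0,6]:
  i=0: ✗ (lhs fails at k=1 before rhs at j=2)
  i=1: ✗ (no rhs in [3,3])
  i=2: ✗ (no rhs in [4,4])
  i=3: ✗ (lhs fails at k=3 before rhs at j=5)
  i=4: ✗ (lhs fails at k=5 before rhs at j=6)
  i=5: ✗ (lhs fails at k=5 before rhs at j=7)
  i=6: ✓ (rhs at j=8; lhs holds on [6,7])
Positions where it holds: {6} → 1.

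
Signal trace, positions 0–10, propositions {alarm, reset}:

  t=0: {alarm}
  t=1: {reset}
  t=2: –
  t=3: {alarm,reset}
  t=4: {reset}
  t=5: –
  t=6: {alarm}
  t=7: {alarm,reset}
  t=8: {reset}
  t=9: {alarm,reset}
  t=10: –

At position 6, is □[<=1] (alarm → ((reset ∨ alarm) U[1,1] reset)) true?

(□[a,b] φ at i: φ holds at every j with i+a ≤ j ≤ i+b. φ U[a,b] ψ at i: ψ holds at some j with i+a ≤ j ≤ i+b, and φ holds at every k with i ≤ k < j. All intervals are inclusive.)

Check (alarm → ((reset ∨ alarm) U[1,1] reset)) at every j in [6,7]:
  j=6: antecedent true; consequent holds → ✓
  j=7: antecedent true; consequent holds → ✓
All positions satisfy it → formula holds.

True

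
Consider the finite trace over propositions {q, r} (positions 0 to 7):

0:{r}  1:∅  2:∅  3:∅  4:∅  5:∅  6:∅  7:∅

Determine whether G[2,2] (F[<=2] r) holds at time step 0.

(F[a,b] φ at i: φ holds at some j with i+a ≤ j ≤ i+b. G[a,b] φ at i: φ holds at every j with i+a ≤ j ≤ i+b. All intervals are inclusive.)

False

Check F[<=2] r at every j in [2,2]:
  j=2: fails (none in [2,4])
Fails at j=2 → formula fails.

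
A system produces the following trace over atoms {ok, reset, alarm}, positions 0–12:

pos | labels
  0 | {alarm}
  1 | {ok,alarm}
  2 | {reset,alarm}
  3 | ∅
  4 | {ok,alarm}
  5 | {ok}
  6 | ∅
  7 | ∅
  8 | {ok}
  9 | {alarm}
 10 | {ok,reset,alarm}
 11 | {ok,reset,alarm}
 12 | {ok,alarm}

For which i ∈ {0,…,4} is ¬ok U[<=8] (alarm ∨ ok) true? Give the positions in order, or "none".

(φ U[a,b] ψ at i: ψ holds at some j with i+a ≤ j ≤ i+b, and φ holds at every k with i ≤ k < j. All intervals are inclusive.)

Evaluate at each i in [0,4]:
  i=0: ✓ (rhs at j=0)
  i=1: ✓ (rhs at j=1)
  i=2: ✓ (rhs at j=2)
  i=3: ✓ (rhs at j=4; lhs holds on [3,3])
  i=4: ✓ (rhs at j=4)

0, 1, 2, 3, 4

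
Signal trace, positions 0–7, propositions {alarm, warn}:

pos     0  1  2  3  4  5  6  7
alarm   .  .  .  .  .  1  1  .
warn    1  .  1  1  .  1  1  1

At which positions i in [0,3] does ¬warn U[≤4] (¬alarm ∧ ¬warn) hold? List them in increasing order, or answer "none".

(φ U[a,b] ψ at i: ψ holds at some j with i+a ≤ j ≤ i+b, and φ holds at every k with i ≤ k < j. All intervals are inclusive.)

1

Evaluate at each i in [0,3]:
  i=0: ✗ (lhs fails at k=0 before rhs at j=1)
  i=1: ✓ (rhs at j=1)
  i=2: ✗ (lhs fails at k=2 before rhs at j=4)
  i=3: ✗ (lhs fails at k=3 before rhs at j=4)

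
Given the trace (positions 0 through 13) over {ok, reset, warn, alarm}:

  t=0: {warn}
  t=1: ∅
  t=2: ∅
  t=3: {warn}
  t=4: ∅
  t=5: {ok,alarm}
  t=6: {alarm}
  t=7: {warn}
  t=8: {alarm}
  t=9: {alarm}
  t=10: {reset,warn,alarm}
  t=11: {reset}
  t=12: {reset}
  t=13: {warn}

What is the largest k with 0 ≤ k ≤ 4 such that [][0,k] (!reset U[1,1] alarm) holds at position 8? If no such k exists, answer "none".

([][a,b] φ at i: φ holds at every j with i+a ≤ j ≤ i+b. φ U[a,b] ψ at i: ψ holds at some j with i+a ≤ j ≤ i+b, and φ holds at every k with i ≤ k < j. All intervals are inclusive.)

1

(!reset U[1,1] alarm) must hold from j=8 onward; find where it first fails.
  j=8: holds
  j=9: holds
  j=10: fails
Holds on [8,9], so largest k = 1.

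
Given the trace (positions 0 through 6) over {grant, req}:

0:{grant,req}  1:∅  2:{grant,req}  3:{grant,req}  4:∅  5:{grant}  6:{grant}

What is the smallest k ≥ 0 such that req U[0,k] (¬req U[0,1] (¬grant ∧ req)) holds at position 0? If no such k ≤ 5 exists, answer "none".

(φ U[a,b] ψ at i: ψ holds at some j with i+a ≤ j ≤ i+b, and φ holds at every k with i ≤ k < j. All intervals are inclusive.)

none

Need earliest j ≥ 0 with (¬req U[0,1] (¬grant ∧ req)), and req at every k in [0,j-1].
  j=0: rhs fails.
  j=1: rhs fails.
  j=2: rhs fails.
  j=3: rhs fails.
  j=4: rhs fails.
  j=5: rhs fails.
No witness within the range → none.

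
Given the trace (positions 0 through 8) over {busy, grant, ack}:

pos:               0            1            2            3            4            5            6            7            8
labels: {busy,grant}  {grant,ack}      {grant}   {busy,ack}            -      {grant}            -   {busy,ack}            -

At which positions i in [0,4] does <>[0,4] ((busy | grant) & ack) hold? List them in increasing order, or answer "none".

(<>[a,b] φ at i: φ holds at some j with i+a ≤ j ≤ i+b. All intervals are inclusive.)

Evaluate at each i in [0,4]:
  i=0: ✓ (witness j=1)
  i=1: ✓ (witness j=1)
  i=2: ✓ (witness j=3)
  i=3: ✓ (witness j=3)
  i=4: ✓ (witness j=7)

0, 1, 2, 3, 4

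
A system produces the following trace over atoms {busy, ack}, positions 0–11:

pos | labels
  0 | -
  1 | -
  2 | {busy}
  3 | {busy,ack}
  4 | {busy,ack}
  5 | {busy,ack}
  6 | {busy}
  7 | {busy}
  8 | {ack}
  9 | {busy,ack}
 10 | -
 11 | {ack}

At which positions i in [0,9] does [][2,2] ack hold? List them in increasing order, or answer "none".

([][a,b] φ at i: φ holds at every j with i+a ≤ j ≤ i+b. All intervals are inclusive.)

Evaluate at each i in [0,9]:
  i=0: ✗ (fails at j=2)
  i=1: ✓ (all of [3,3])
  i=2: ✓ (all of [4,4])
  i=3: ✓ (all of [5,5])
  i=4: ✗ (fails at j=6)
  i=5: ✗ (fails at j=7)
  i=6: ✓ (all of [8,8])
  i=7: ✓ (all of [9,9])
  i=8: ✗ (fails at j=10)
  i=9: ✓ (all of [11,11])

1, 2, 3, 6, 7, 9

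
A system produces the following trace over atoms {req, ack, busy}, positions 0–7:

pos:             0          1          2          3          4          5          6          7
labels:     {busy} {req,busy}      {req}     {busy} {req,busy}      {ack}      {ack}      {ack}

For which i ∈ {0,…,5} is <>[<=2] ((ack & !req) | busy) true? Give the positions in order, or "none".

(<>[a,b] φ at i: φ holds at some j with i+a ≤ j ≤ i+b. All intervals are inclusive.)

0, 1, 2, 3, 4, 5

Evaluate at each i in [0,5]:
  i=0: ✓ (witness j=0)
  i=1: ✓ (witness j=1)
  i=2: ✓ (witness j=3)
  i=3: ✓ (witness j=3)
  i=4: ✓ (witness j=4)
  i=5: ✓ (witness j=5)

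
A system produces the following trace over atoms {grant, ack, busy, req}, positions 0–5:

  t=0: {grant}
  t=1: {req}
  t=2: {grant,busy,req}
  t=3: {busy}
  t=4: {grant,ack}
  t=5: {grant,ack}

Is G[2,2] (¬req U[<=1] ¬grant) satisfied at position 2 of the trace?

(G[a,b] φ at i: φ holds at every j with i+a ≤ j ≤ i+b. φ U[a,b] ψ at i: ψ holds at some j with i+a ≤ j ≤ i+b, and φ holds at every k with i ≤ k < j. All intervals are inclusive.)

Check (¬req U[<=1] ¬grant) at every j in [4,4]:
  j=4: fails
Fails at j=4 → formula fails.

False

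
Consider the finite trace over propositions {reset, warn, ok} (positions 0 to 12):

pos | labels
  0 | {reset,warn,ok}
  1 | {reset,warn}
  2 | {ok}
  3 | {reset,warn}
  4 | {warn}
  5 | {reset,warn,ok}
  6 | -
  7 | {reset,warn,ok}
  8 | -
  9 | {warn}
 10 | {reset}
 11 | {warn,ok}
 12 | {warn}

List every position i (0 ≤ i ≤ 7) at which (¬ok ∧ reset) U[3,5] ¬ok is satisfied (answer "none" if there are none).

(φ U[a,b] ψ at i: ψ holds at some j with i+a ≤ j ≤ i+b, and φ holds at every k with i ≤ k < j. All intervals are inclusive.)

none

Evaluate at each i in [0,7]:
  i=0: ✗ (lhs fails at k=0 before rhs at j=3)
  i=1: ✗ (lhs fails at k=2 before rhs at j=4)
  i=2: ✗ (lhs fails at k=2 before rhs at j=6)
  i=3: ✗ (lhs fails at k=4 before rhs at j=6)
  i=4: ✗ (lhs fails at k=4 before rhs at j=8)
  i=5: ✗ (lhs fails at k=5 before rhs at j=8)
  i=6: ✗ (lhs fails at k=6 before rhs at j=9)
  i=7: ✗ (lhs fails at k=7 before rhs at j=10)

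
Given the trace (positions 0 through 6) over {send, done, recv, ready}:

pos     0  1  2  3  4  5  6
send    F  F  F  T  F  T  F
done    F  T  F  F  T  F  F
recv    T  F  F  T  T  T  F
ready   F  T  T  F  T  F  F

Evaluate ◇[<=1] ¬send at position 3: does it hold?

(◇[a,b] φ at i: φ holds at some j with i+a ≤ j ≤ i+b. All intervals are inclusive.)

Yes

Check ¬send at each j in [3,4]:
  j=3: false
  j=4: true
Found at j=4 → formula holds.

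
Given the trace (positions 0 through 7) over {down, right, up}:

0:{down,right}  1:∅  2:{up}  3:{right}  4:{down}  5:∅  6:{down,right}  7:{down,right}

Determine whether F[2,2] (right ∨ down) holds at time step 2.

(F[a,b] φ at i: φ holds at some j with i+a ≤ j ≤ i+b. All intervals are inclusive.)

Holds

Check (right ∨ down) at each j in [4,4]:
  j=4: true
Found at j=4 → formula holds.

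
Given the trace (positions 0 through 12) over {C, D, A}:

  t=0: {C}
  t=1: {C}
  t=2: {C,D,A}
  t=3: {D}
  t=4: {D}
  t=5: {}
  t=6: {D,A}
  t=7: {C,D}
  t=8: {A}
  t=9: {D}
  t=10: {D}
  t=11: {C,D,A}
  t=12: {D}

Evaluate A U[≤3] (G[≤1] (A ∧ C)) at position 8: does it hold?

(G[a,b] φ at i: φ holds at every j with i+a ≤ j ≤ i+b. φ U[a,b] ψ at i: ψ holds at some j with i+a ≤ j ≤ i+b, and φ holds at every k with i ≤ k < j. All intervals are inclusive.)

Need some j in [8,11] with G[≤1] (A ∧ C), and A at every k in [8,j-1].
  j=8: G[≤1] (A ∧ C) — fails at 8.
  j=9: G[≤1] (A ∧ C) — fails at 9.
  j=10: G[≤1] (A ∧ C) — fails at 10.
  j=11: G[≤1] (A ∧ C) — fails at 12.
No j in the window works → until fails.

False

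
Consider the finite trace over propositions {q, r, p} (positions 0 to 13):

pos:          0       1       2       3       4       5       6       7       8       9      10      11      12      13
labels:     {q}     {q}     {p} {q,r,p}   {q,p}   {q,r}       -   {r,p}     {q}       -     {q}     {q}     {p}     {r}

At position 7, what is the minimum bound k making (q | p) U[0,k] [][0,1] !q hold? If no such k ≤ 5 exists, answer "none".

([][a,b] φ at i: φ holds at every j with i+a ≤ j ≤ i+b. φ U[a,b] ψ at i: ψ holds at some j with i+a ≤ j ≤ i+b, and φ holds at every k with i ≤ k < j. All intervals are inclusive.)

Need earliest j ≥ 7 with [][0,1] !q, and (q | p) at every k in [7,j-1].
  j=7: rhs fails.
  j=8: rhs fails.
  j=9: rhs fails.
  j=10: rhs fails.
  j=11: rhs fails.
  j=12: rhs holds but lhs fails at k=9.
No witness within the range → none.

none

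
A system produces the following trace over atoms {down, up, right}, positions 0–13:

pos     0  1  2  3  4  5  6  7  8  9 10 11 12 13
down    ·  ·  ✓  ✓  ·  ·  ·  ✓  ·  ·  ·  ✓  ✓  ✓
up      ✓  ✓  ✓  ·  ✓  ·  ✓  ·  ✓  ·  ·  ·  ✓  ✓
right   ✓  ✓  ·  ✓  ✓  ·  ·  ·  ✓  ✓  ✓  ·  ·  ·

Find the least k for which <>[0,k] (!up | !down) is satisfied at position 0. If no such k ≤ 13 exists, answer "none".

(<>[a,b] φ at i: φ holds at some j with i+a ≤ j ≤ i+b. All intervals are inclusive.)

Scan j = 0,1,… for (!up | !down):
  j=0: holds
First hit at j=0, so smallest k = 0-0 = 0.

0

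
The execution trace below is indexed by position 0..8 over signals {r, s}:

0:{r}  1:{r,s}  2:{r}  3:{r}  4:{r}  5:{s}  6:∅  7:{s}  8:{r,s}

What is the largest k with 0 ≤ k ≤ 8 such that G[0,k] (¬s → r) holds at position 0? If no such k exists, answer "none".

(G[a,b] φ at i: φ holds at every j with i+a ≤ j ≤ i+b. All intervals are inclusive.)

(¬s → r) must hold from j=0 onward; find where it first fails.
  j=0: holds
  j=1: holds
  j=2: holds
  j=3: holds
  j=4: holds
  j=5: holds
  j=6: fails
Holds on [0,5], so largest k = 5.

5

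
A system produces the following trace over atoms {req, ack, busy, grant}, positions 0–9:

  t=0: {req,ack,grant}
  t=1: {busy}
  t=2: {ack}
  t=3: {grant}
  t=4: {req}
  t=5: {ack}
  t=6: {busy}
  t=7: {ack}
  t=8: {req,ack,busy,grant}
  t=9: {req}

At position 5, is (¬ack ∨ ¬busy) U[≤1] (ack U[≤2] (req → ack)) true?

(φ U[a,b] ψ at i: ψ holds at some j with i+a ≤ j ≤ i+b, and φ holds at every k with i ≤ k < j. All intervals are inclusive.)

Yes

Need some j in [5,6] with (ack U[≤2] (req → ack)), and (¬ack ∨ ¬busy) at every k in [5,j-1].
  j=5: (ack U[≤2] (req → ack)) holds; no prefix to check → satisfied.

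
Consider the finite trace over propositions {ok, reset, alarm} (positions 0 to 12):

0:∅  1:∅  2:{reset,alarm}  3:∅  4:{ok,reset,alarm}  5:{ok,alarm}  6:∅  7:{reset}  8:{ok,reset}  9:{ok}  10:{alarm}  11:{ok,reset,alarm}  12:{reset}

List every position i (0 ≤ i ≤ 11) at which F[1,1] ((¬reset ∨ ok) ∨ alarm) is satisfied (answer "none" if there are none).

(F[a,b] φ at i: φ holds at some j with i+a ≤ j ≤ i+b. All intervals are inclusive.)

0, 1, 2, 3, 4, 5, 7, 8, 9, 10

Evaluate at each i in [0,11]:
  i=0: ✓ (witness j=1)
  i=1: ✓ (witness j=2)
  i=2: ✓ (witness j=3)
  i=3: ✓ (witness j=4)
  i=4: ✓ (witness j=5)
  i=5: ✓ (witness j=6)
  i=6: ✗ (none in [7,7])
  i=7: ✓ (witness j=8)
  i=8: ✓ (witness j=9)
  i=9: ✓ (witness j=10)
  i=10: ✓ (witness j=11)
  i=11: ✗ (none in [12,12])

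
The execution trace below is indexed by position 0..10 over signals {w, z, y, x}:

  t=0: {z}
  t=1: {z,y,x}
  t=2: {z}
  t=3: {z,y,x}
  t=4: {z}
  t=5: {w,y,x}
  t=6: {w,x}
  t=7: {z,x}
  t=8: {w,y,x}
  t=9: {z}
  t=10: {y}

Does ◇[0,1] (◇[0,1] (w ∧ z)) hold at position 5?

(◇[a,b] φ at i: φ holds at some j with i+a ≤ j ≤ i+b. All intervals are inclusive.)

Check ◇[0,1] (w ∧ z) at each j in [5,6]:
  j=5: fails (none in [5,6])
  j=6: fails (none in [6,7])
No position in the window satisfies it → formula fails.

No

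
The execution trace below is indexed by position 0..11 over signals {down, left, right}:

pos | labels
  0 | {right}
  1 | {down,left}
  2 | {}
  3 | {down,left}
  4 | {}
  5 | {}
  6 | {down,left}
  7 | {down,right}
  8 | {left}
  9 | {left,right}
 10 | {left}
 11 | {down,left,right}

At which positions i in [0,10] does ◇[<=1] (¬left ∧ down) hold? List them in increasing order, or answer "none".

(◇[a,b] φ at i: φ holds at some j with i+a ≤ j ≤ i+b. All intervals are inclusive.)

6, 7

Evaluate at each i in [0,10]:
  i=0: ✗ (none in [0,1])
  i=1: ✗ (none in [1,2])
  i=2: ✗ (none in [2,3])
  i=3: ✗ (none in [3,4])
  i=4: ✗ (none in [4,5])
  i=5: ✗ (none in [5,6])
  i=6: ✓ (witness j=7)
  i=7: ✓ (witness j=7)
  i=8: ✗ (none in [8,9])
  i=9: ✗ (none in [9,10])
  i=10: ✗ (none in [10,11])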